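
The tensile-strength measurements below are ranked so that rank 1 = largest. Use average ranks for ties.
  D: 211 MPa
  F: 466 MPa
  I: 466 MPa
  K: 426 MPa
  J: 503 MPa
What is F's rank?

Sorted (descending): 503, 466, 466, 426, 211
The 2 values of 466 occupy positions 2–3 → average rank (2+3)/2 = 2.5.
F has value 466 MPa → rank 2.5.

2.5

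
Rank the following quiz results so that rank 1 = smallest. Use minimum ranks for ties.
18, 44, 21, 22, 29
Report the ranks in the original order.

1, 5, 2, 3, 4

Sorted (ascending): 18, 21, 22, 29, 44
No ties — each value takes its position as its rank.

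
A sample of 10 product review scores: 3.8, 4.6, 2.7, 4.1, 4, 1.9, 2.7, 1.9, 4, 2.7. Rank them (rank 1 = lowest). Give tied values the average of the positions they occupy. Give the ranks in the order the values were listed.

6, 10, 4, 9, 7.5, 1.5, 4, 1.5, 7.5, 4

Sorted (ascending): 1.9, 1.9, 2.7, 2.7, 2.7, 3.8, 4, 4, 4.1, 4.6
The 2 values of 1.9 occupy positions 1–2 → average rank (1+2)/2 = 1.5.
The 3 values of 2.7 occupy positions 3–5 → average rank 4.
The 2 values of 4 occupy positions 7–8 → average rank (7+8)/2 = 7.5.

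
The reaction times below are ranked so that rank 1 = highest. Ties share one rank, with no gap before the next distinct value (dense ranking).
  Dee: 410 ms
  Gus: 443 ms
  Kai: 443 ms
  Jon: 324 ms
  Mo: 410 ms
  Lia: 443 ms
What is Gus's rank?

Sorted (descending): 443, 443, 443, 410, 410, 324
The 3 values of 443 share dense rank 1.
The 2 values of 410 share dense rank 2.
Remaining distinct values take the next consecutive integers.
Gus has value 443 ms → rank 1.

1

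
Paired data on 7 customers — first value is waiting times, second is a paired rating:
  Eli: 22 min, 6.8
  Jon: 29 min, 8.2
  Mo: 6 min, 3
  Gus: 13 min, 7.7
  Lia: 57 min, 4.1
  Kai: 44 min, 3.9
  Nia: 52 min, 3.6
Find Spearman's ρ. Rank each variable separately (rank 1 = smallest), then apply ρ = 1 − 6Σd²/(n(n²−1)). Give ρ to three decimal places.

-0.036

Ranks of variable 1: 3, 4, 1, 2, 7, 5, 6
Ranks of variable 2: 5, 7, 1, 6, 4, 3, 2
d = r₁ − r₂: -2, -3, 0, -4, 3, 2, 4
d²: 4, 9, 0, 16, 9, 4, 16; Σd² = 58
ρ = 1 − 6·58/(7·48) = 1 − 348/336 = -0.036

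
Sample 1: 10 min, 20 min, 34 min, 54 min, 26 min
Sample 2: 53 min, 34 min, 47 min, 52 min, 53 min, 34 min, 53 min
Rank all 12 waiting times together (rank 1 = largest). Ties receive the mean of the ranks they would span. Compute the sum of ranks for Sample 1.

42

Sorted (descending): 54, 53, 53, 53, 52, 47, 34, 34, 34, 26, 20, 10
The 3 values of 53 occupy positions 2–4 → average rank 3.
The 3 values of 34 occupy positions 7–9 → average rank 8.
Sample 1 values → pooled ranks: 10→12, 20→11, 34→8, 54→1, 26→10
Rank sum = 12 + 11 + 8 + 1 + 10 = 42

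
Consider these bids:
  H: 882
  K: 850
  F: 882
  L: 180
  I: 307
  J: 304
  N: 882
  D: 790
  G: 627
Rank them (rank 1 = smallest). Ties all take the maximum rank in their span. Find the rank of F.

Sorted (ascending): 180, 304, 307, 627, 790, 850, 882, 882, 882
The 3 values of 882 occupy positions 7–9 → each gets rank 9.
F has value 882 → rank 9.

9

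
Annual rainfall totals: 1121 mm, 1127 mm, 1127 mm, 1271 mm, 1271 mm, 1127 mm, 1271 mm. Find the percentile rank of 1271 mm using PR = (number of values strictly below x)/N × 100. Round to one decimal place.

N = 7.
Strictly below 1271: 4. Equal to 1271: 3.
PR = 4/7 × 100 = 57.1

57.1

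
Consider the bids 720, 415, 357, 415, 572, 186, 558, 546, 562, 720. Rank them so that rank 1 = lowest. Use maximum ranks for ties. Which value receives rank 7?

562

Sorted (ascending): 186, 357, 415, 415, 546, 558, 562, 572, 720, 720
The 2 values of 415 occupy positions 3–4 → each gets rank 4.
The 2 values of 720 occupy positions 9–10 → each gets rank 10.
Rank 7 → value 562.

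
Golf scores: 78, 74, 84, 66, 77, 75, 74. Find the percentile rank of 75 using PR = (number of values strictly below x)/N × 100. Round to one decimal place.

42.9

N = 7.
Strictly below 75: 3. Equal to 75: 1.
PR = 3/7 × 100 = 42.9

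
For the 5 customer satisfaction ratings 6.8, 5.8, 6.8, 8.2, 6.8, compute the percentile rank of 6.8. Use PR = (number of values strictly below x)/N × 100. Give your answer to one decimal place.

N = 5.
Strictly below 6.8: 1. Equal to 6.8: 3.
PR = 1/5 × 100 = 20.0

20.0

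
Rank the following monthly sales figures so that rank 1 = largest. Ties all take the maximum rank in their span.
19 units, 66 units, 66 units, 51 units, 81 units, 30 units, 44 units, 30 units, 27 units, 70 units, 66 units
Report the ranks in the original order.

Sorted (descending): 81, 70, 66, 66, 66, 51, 44, 30, 30, 27, 19
The 3 values of 66 occupy positions 3–5 → each gets rank 5.
The 2 values of 30 occupy positions 8–9 → each gets rank 9.

11, 5, 5, 6, 1, 9, 7, 9, 10, 2, 5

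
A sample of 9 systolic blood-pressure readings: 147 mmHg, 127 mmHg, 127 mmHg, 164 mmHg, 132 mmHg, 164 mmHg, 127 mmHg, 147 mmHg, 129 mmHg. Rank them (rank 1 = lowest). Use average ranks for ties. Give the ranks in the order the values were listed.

6.5, 2, 2, 8.5, 5, 8.5, 2, 6.5, 4

Sorted (ascending): 127, 127, 127, 129, 132, 147, 147, 164, 164
The 3 values of 127 occupy positions 1–3 → average rank 2.
The 2 values of 147 occupy positions 6–7 → average rank (6+7)/2 = 6.5.
The 2 values of 164 occupy positions 8–9 → average rank (8+9)/2 = 8.5.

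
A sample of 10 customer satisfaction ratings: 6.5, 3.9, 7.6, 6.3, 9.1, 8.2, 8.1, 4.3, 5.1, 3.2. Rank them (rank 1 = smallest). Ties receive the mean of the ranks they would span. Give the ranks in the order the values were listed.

6, 2, 7, 5, 10, 9, 8, 3, 4, 1

Sorted (ascending): 3.2, 3.9, 4.3, 5.1, 6.3, 6.5, 7.6, 8.1, 8.2, 9.1
No ties — each value takes its position as its rank.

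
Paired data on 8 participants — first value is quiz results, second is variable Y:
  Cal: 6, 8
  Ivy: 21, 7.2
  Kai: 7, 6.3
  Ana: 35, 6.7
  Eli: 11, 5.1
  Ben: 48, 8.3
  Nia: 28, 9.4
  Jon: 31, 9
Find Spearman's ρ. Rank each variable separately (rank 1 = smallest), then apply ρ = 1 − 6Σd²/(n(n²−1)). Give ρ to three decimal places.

Ranks of variable 1: 1, 4, 2, 7, 3, 8, 5, 6
Ranks of variable 2: 5, 4, 2, 3, 1, 6, 8, 7
d = r₁ − r₂: -4, 0, 0, 4, 2, 2, -3, -1
d²: 16, 0, 0, 16, 4, 4, 9, 1; Σd² = 50
ρ = 1 − 6·50/(8·63) = 1 − 300/504 = 0.405

0.405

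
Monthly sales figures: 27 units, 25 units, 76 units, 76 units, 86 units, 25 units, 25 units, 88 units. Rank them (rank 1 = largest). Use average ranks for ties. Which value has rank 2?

Sorted (descending): 88, 86, 76, 76, 27, 25, 25, 25
The 2 values of 76 occupy positions 3–4 → average rank (3+4)/2 = 3.5.
The 3 values of 25 occupy positions 6–8 → average rank 7.
Rank 2 → value 86.

86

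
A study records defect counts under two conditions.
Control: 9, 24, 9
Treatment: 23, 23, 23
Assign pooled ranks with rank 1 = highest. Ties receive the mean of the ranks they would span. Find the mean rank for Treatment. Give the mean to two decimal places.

Sorted (descending): 24, 23, 23, 23, 9, 9
The 3 values of 23 occupy positions 2–4 → average rank 3.
The 2 values of 9 occupy positions 5–6 → average rank (5+6)/2 = 5.5.
Treatment values → pooled ranks: 23→3, 23→3, 23→3
Mean rank = (3 + 3 + 3) / 3 = 3.00

3.00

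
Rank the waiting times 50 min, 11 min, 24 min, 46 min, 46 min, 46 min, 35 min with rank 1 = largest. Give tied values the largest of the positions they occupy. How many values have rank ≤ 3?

Sorted (descending): 50, 46, 46, 46, 35, 24, 11
The 3 values of 46 occupy positions 2–4 → each gets rank 4.
Ranks ≤ 3: {1} → 1 value.

1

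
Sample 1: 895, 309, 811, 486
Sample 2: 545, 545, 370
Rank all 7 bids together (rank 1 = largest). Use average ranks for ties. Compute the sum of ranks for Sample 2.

13

Sorted (descending): 895, 811, 545, 545, 486, 370, 309
The 2 values of 545 occupy positions 3–4 → average rank (3+4)/2 = 3.5.
Sample 2 values → pooled ranks: 545→3.5, 545→3.5, 370→6
Rank sum = 3.5 + 3.5 + 6 = 13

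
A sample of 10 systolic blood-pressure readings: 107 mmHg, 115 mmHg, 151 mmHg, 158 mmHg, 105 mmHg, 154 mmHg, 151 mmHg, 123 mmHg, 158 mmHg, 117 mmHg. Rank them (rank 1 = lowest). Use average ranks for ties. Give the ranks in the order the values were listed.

Sorted (ascending): 105, 107, 115, 117, 123, 151, 151, 154, 158, 158
The 2 values of 151 occupy positions 6–7 → average rank (6+7)/2 = 6.5.
The 2 values of 158 occupy positions 9–10 → average rank (9+10)/2 = 9.5.

2, 3, 6.5, 9.5, 1, 8, 6.5, 5, 9.5, 4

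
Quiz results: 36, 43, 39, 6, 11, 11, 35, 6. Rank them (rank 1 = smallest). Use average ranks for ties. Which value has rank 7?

39

Sorted (ascending): 6, 6, 11, 11, 35, 36, 39, 43
The 2 values of 6 occupy positions 1–2 → average rank (1+2)/2 = 1.5.
The 2 values of 11 occupy positions 3–4 → average rank (3+4)/2 = 3.5.
Rank 7 → value 39.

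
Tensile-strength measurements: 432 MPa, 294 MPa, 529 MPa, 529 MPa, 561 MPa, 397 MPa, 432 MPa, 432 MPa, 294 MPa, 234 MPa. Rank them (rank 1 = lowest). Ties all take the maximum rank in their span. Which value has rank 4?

397

Sorted (ascending): 234, 294, 294, 397, 432, 432, 432, 529, 529, 561
The 2 values of 294 occupy positions 2–3 → each gets rank 3.
The 3 values of 432 occupy positions 5–7 → each gets rank 7.
The 2 values of 529 occupy positions 8–9 → each gets rank 9.
Rank 4 → value 397.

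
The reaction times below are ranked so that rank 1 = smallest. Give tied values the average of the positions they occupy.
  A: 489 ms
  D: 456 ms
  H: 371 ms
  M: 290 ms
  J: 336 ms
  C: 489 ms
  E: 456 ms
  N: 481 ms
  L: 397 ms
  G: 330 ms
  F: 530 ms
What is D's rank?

Sorted (ascending): 290, 330, 336, 371, 397, 456, 456, 481, 489, 489, 530
The 2 values of 456 occupy positions 6–7 → average rank (6+7)/2 = 6.5.
The 2 values of 489 occupy positions 9–10 → average rank (9+10)/2 = 9.5.
D has value 456 ms → rank 6.5.

6.5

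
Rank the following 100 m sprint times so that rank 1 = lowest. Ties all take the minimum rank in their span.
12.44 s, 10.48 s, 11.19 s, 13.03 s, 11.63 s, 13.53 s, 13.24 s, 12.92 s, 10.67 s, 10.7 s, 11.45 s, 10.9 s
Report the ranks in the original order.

Sorted (ascending): 10.48, 10.67, 10.7, 10.9, 11.19, 11.45, 11.63, 12.44, 12.92, 13.03, 13.24, 13.53
No ties — each value takes its position as its rank.

8, 1, 5, 10, 7, 12, 11, 9, 2, 3, 6, 4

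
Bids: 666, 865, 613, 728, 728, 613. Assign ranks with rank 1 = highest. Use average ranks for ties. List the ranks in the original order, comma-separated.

4, 1, 5.5, 2.5, 2.5, 5.5

Sorted (descending): 865, 728, 728, 666, 613, 613
The 2 values of 728 occupy positions 2–3 → average rank (2+3)/2 = 2.5.
The 2 values of 613 occupy positions 5–6 → average rank (5+6)/2 = 5.5.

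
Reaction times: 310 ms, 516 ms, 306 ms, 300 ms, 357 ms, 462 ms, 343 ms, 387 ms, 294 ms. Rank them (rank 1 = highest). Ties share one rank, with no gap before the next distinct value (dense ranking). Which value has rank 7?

Sorted (descending): 516, 462, 387, 357, 343, 310, 306, 300, 294
No ties — each value takes its position as its rank.
Rank 7 → value 306.

306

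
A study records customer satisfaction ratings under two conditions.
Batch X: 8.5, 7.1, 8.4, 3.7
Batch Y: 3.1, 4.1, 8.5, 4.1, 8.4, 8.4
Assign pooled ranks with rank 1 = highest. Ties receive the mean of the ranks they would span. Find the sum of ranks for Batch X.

20.5

Sorted (descending): 8.5, 8.5, 8.4, 8.4, 8.4, 7.1, 4.1, 4.1, 3.7, 3.1
The 2 values of 8.5 occupy positions 1–2 → average rank (1+2)/2 = 1.5.
The 3 values of 8.4 occupy positions 3–5 → average rank 4.
The 2 values of 4.1 occupy positions 7–8 → average rank (7+8)/2 = 7.5.
Batch X values → pooled ranks: 8.5→1.5, 7.1→6, 8.4→4, 3.7→9
Rank sum = 1.5 + 6 + 4 + 9 = 20.5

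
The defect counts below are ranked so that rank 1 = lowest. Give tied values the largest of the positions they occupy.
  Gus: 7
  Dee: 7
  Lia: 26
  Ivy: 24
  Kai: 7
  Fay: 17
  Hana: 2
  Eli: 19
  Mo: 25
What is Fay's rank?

Sorted (ascending): 2, 7, 7, 7, 17, 19, 24, 25, 26
The 3 values of 7 occupy positions 2–4 → each gets rank 4.
Fay has value 17 → rank 5.

5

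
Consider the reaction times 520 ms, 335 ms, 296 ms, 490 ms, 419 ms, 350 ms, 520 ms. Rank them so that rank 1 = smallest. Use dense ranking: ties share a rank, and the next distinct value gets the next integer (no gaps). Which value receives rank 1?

296

Sorted (ascending): 296, 335, 350, 419, 490, 520, 520
The 2 values of 520 share dense rank 6.
Remaining distinct values take the next consecutive integers.
Rank 1 → value 296.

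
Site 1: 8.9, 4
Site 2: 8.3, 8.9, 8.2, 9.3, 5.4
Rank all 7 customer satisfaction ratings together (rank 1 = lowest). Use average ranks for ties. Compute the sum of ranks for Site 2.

21.5

Sorted (ascending): 4, 5.4, 8.2, 8.3, 8.9, 8.9, 9.3
The 2 values of 8.9 occupy positions 5–6 → average rank (5+6)/2 = 5.5.
Site 2 values → pooled ranks: 8.3→4, 8.9→5.5, 8.2→3, 9.3→7, 5.4→2
Rank sum = 4 + 5.5 + 3 + 7 + 2 = 21.5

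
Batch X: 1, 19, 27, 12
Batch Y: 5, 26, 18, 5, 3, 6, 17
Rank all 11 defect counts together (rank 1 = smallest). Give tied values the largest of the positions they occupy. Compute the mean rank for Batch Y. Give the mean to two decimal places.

Sorted (ascending): 1, 3, 5, 5, 6, 12, 17, 18, 19, 26, 27
The 2 values of 5 occupy positions 3–4 → each gets rank 4.
Batch Y values → pooled ranks: 5→4, 26→10, 18→8, 5→4, 3→2, 6→5, 17→7
Mean rank = (4 + 10 + 8 + 4 + 2 + 5 + 7) / 7 = 5.71

5.71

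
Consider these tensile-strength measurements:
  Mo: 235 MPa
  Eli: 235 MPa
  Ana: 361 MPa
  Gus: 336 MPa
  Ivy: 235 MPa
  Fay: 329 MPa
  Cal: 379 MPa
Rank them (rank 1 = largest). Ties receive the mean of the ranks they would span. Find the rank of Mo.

Sorted (descending): 379, 361, 336, 329, 235, 235, 235
The 3 values of 235 occupy positions 5–7 → average rank 6.
Mo has value 235 MPa → rank 6.

6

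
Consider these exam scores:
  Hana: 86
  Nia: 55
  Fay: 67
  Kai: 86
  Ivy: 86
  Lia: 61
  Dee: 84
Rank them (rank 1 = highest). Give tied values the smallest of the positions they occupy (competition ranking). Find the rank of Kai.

1

Sorted (descending): 86, 86, 86, 84, 67, 61, 55
The 3 values of 86 occupy positions 1–3 → each gets rank 1.
Kai has value 86 → rank 1.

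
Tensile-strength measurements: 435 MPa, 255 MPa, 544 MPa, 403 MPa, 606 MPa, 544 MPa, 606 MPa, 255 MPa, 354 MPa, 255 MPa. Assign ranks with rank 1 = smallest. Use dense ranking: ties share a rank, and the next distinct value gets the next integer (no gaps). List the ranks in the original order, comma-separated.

4, 1, 5, 3, 6, 5, 6, 1, 2, 1

Sorted (ascending): 255, 255, 255, 354, 403, 435, 544, 544, 606, 606
The 3 values of 255 share dense rank 1.
The 2 values of 544 share dense rank 5.
The 2 values of 606 share dense rank 6.
Remaining distinct values take the next consecutive integers.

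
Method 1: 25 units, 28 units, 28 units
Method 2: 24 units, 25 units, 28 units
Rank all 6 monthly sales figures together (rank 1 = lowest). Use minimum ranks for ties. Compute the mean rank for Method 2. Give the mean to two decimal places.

Sorted (ascending): 24, 25, 25, 28, 28, 28
The 2 values of 25 occupy positions 2–3 → each gets rank 2.
The 3 values of 28 occupy positions 4–6 → each gets rank 4.
Method 2 values → pooled ranks: 24→1, 25→2, 28→4
Mean rank = (1 + 2 + 4) / 3 = 2.33

2.33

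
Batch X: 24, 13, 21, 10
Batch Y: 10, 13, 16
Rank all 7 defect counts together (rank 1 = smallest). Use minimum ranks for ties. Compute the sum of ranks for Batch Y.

9

Sorted (ascending): 10, 10, 13, 13, 16, 21, 24
The 2 values of 10 occupy positions 1–2 → each gets rank 1.
The 2 values of 13 occupy positions 3–4 → each gets rank 3.
Batch Y values → pooled ranks: 10→1, 13→3, 16→5
Rank sum = 1 + 3 + 5 = 9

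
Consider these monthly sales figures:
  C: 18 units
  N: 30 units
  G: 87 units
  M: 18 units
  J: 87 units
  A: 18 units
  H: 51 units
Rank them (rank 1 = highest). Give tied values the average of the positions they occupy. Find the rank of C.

Sorted (descending): 87, 87, 51, 30, 18, 18, 18
The 2 values of 87 occupy positions 1–2 → average rank (1+2)/2 = 1.5.
The 3 values of 18 occupy positions 5–7 → average rank 6.
C has value 18 units → rank 6.

6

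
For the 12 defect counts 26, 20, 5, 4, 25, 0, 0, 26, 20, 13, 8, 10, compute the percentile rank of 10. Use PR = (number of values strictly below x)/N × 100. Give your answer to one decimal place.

N = 12.
Strictly below 10: 5. Equal to 10: 1.
PR = 5/12 × 100 = 41.7

41.7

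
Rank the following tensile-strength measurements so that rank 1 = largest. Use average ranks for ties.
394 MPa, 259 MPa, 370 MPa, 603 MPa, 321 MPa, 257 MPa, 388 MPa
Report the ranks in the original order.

Sorted (descending): 603, 394, 388, 370, 321, 259, 257
No ties — each value takes its position as its rank.

2, 6, 4, 1, 5, 7, 3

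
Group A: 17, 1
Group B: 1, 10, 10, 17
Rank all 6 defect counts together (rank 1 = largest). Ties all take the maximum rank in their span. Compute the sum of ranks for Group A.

Sorted (descending): 17, 17, 10, 10, 1, 1
The 2 values of 17 occupy positions 1–2 → each gets rank 2.
The 2 values of 10 occupy positions 3–4 → each gets rank 4.
The 2 values of 1 occupy positions 5–6 → each gets rank 6.
Group A values → pooled ranks: 17→2, 1→6
Rank sum = 2 + 6 = 8

8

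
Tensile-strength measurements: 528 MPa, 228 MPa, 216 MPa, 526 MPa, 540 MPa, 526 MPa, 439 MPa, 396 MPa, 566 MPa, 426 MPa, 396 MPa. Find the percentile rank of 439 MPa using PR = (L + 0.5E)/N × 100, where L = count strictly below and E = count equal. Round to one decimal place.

50.0

N = 11.
Strictly below 439: 5. Equal to 439: 1.
PR = (5 + 0.5·1)/11 × 100 = 50.0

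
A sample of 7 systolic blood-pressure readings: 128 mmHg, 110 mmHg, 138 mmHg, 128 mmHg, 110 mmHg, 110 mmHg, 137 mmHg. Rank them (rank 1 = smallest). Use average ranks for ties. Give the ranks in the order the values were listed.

4.5, 2, 7, 4.5, 2, 2, 6

Sorted (ascending): 110, 110, 110, 128, 128, 137, 138
The 3 values of 110 occupy positions 1–3 → average rank 2.
The 2 values of 128 occupy positions 4–5 → average rank (4+5)/2 = 4.5.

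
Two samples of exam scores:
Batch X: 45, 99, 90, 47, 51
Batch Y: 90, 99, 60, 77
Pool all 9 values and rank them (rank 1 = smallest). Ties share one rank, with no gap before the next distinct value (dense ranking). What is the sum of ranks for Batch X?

19

Sorted (ascending): 45, 47, 51, 60, 77, 90, 90, 99, 99
The 2 values of 90 share dense rank 6.
The 2 values of 99 share dense rank 7.
Remaining distinct values take the next consecutive integers.
Batch X values → pooled ranks: 45→1, 99→7, 90→6, 47→2, 51→3
Rank sum = 1 + 7 + 6 + 2 + 3 = 19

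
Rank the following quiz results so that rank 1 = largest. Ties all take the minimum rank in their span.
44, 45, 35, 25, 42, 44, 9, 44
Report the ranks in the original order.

Sorted (descending): 45, 44, 44, 44, 42, 35, 25, 9
The 3 values of 44 occupy positions 2–4 → each gets rank 2.

2, 1, 6, 7, 5, 2, 8, 2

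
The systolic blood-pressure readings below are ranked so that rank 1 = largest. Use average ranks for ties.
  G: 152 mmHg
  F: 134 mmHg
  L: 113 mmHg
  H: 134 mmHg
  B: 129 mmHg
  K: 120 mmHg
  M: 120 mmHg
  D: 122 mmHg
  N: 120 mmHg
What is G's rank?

1

Sorted (descending): 152, 134, 134, 129, 122, 120, 120, 120, 113
The 2 values of 134 occupy positions 2–3 → average rank (2+3)/2 = 2.5.
The 3 values of 120 occupy positions 6–8 → average rank 7.
G has value 152 mmHg → rank 1.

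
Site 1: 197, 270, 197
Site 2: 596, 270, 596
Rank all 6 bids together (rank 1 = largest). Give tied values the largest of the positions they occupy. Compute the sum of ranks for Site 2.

8

Sorted (descending): 596, 596, 270, 270, 197, 197
The 2 values of 596 occupy positions 1–2 → each gets rank 2.
The 2 values of 270 occupy positions 3–4 → each gets rank 4.
The 2 values of 197 occupy positions 5–6 → each gets rank 6.
Site 2 values → pooled ranks: 596→2, 270→4, 596→2
Rank sum = 2 + 4 + 2 = 8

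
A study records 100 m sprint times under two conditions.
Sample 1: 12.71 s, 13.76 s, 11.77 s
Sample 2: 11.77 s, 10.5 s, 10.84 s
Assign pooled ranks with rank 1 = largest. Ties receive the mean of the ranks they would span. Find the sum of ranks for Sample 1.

Sorted (descending): 13.76, 12.71, 11.77, 11.77, 10.84, 10.5
The 2 values of 11.77 occupy positions 3–4 → average rank (3+4)/2 = 3.5.
Sample 1 values → pooled ranks: 12.71→2, 13.76→1, 11.77→3.5
Rank sum = 2 + 1 + 3.5 = 6.5

6.5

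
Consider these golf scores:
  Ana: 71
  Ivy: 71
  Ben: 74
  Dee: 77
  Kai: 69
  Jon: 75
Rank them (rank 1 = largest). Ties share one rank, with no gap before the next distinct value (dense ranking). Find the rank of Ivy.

Sorted (descending): 77, 75, 74, 71, 71, 69
The 2 values of 71 share dense rank 4.
Remaining distinct values take the next consecutive integers.
Ivy has value 71 → rank 4.

4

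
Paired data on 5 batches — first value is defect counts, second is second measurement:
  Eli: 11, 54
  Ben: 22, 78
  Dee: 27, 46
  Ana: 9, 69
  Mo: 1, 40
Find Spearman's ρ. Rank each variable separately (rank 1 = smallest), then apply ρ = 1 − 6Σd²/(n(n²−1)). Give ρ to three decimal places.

Ranks of variable 1: 3, 4, 5, 2, 1
Ranks of variable 2: 3, 5, 2, 4, 1
d = r₁ − r₂: 0, -1, 3, -2, 0
d²: 0, 1, 9, 4, 0; Σd² = 14
ρ = 1 − 6·14/(5·24) = 1 − 84/120 = 0.300

0.300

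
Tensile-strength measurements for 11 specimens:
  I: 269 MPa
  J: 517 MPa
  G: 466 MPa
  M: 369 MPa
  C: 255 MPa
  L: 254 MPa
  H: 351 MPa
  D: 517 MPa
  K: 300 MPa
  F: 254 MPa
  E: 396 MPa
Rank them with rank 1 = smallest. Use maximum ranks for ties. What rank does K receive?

5

Sorted (ascending): 254, 254, 255, 269, 300, 351, 369, 396, 466, 517, 517
The 2 values of 254 occupy positions 1–2 → each gets rank 2.
The 2 values of 517 occupy positions 10–11 → each gets rank 11.
K has value 300 MPa → rank 5.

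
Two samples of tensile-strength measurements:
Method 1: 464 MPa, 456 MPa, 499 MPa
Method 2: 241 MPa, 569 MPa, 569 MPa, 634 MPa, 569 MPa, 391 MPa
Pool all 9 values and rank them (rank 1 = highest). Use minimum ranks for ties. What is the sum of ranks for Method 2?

Sorted (descending): 634, 569, 569, 569, 499, 464, 456, 391, 241
The 3 values of 569 occupy positions 2–4 → each gets rank 2.
Method 2 values → pooled ranks: 241→9, 569→2, 569→2, 634→1, 569→2, 391→8
Rank sum = 9 + 2 + 2 + 1 + 2 + 8 = 24

24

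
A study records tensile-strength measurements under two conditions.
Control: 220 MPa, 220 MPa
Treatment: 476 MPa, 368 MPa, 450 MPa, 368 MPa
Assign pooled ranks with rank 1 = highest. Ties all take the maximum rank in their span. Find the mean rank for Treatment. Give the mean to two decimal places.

Sorted (descending): 476, 450, 368, 368, 220, 220
The 2 values of 368 occupy positions 3–4 → each gets rank 4.
The 2 values of 220 occupy positions 5–6 → each gets rank 6.
Treatment values → pooled ranks: 476→1, 368→4, 450→2, 368→4
Mean rank = (1 + 4 + 2 + 4) / 4 = 2.75

2.75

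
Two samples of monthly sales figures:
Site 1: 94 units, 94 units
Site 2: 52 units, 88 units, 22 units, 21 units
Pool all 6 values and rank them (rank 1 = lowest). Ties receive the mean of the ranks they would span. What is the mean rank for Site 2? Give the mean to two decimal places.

Sorted (ascending): 21, 22, 52, 88, 94, 94
The 2 values of 94 occupy positions 5–6 → average rank (5+6)/2 = 5.5.
Site 2 values → pooled ranks: 52→3, 88→4, 22→2, 21→1
Mean rank = (3 + 4 + 2 + 1) / 4 = 2.50

2.50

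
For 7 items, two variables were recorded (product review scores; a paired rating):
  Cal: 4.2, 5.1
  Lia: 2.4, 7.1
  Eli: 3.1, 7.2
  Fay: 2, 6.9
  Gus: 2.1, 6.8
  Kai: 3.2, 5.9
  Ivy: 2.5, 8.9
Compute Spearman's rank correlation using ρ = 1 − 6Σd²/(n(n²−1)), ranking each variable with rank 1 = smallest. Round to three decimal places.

-0.357

Ranks of variable 1: 7, 3, 5, 1, 2, 6, 4
Ranks of variable 2: 1, 5, 6, 4, 3, 2, 7
d = r₁ − r₂: 6, -2, -1, -3, -1, 4, -3
d²: 36, 4, 1, 9, 1, 16, 9; Σd² = 76
ρ = 1 − 6·76/(7·48) = 1 − 456/336 = -0.357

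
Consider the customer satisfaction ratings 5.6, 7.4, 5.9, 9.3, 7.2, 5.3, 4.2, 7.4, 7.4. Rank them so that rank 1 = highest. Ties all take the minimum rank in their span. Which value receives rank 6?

5.9

Sorted (descending): 9.3, 7.4, 7.4, 7.4, 7.2, 5.9, 5.6, 5.3, 4.2
The 3 values of 7.4 occupy positions 2–4 → each gets rank 2.
Rank 6 → value 5.9.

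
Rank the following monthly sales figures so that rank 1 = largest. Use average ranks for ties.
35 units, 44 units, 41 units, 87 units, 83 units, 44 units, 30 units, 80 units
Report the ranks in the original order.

Sorted (descending): 87, 83, 80, 44, 44, 41, 35, 30
The 2 values of 44 occupy positions 4–5 → average rank (4+5)/2 = 4.5.

7, 4.5, 6, 1, 2, 4.5, 8, 3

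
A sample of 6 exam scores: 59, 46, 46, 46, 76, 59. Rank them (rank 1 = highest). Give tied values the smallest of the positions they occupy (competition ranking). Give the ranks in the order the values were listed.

2, 4, 4, 4, 1, 2

Sorted (descending): 76, 59, 59, 46, 46, 46
The 2 values of 59 occupy positions 2–3 → each gets rank 2.
The 3 values of 46 occupy positions 4–6 → each gets rank 4.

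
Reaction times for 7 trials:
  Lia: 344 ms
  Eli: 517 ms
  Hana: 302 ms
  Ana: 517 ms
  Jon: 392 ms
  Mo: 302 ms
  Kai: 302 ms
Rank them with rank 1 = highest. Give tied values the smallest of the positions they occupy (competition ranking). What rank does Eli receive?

1

Sorted (descending): 517, 517, 392, 344, 302, 302, 302
The 2 values of 517 occupy positions 1–2 → each gets rank 1.
The 3 values of 302 occupy positions 5–7 → each gets rank 5.
Eli has value 517 ms → rank 1.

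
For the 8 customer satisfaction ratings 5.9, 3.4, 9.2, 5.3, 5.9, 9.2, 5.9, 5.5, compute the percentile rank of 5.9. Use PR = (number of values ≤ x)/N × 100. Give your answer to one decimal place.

75.0

N = 8.
Strictly below 5.9: 3. Equal to 5.9: 3.
PR = 6/8 × 100 = 75.0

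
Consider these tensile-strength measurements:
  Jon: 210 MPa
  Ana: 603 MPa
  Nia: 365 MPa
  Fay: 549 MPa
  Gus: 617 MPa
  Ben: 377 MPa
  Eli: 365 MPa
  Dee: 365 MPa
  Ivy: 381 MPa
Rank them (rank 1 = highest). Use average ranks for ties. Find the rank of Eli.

7

Sorted (descending): 617, 603, 549, 381, 377, 365, 365, 365, 210
The 3 values of 365 occupy positions 6–8 → average rank 7.
Eli has value 365 MPa → rank 7.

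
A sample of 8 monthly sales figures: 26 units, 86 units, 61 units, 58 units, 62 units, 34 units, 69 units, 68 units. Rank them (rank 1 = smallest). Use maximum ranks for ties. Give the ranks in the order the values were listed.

Sorted (ascending): 26, 34, 58, 61, 62, 68, 69, 86
No ties — each value takes its position as its rank.

1, 8, 4, 3, 5, 2, 7, 6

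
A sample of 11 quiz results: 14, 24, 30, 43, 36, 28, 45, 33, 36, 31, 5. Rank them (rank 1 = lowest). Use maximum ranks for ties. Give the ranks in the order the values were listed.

Sorted (ascending): 5, 14, 24, 28, 30, 31, 33, 36, 36, 43, 45
The 2 values of 36 occupy positions 8–9 → each gets rank 9.

2, 3, 5, 10, 9, 4, 11, 7, 9, 6, 1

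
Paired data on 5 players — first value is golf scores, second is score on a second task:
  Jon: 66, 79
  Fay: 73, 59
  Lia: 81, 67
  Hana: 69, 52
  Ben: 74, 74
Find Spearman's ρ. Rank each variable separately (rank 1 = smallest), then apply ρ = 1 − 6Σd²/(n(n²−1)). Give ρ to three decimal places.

Ranks of variable 1: 1, 3, 5, 2, 4
Ranks of variable 2: 5, 2, 3, 1, 4
d = r₁ − r₂: -4, 1, 2, 1, 0
d²: 16, 1, 4, 1, 0; Σd² = 22
ρ = 1 − 6·22/(5·24) = 1 − 132/120 = -0.100

-0.100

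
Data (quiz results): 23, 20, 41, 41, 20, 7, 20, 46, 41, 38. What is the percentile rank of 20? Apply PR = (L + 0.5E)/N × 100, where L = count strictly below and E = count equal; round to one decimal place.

N = 10.
Strictly below 20: 1. Equal to 20: 3.
PR = (1 + 0.5·3)/10 × 100 = 25.0

25.0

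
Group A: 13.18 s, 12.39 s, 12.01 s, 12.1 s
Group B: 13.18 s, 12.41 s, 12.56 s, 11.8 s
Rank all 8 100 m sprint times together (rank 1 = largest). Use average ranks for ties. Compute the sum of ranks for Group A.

19.5

Sorted (descending): 13.18, 13.18, 12.56, 12.41, 12.39, 12.1, 12.01, 11.8
The 2 values of 13.18 occupy positions 1–2 → average rank (1+2)/2 = 1.5.
Group A values → pooled ranks: 13.18→1.5, 12.39→5, 12.01→7, 12.1→6
Rank sum = 1.5 + 5 + 7 + 6 = 19.5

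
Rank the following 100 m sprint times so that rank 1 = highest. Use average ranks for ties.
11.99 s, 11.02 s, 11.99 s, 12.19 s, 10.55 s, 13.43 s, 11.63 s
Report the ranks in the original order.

Sorted (descending): 13.43, 12.19, 11.99, 11.99, 11.63, 11.02, 10.55
The 2 values of 11.99 occupy positions 3–4 → average rank (3+4)/2 = 3.5.

3.5, 6, 3.5, 2, 7, 1, 5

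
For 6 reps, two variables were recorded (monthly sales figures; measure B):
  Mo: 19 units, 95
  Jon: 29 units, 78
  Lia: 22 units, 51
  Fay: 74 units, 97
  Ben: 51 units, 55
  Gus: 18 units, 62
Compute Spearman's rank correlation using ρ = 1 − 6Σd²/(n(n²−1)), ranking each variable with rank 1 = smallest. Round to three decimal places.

0.257

Ranks of variable 1: 2, 4, 3, 6, 5, 1
Ranks of variable 2: 5, 4, 1, 6, 2, 3
d = r₁ − r₂: -3, 0, 2, 0, 3, -2
d²: 9, 0, 4, 0, 9, 4; Σd² = 26
ρ = 1 − 6·26/(6·35) = 1 − 156/210 = 0.257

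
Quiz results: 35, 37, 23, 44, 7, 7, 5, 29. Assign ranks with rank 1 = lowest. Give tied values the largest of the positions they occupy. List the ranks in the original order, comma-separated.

Sorted (ascending): 5, 7, 7, 23, 29, 35, 37, 44
The 2 values of 7 occupy positions 2–3 → each gets rank 3.

6, 7, 4, 8, 3, 3, 1, 5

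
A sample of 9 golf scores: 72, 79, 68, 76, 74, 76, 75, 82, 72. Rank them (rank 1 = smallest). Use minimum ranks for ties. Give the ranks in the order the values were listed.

Sorted (ascending): 68, 72, 72, 74, 75, 76, 76, 79, 82
The 2 values of 72 occupy positions 2–3 → each gets rank 2.
The 2 values of 76 occupy positions 6–7 → each gets rank 6.

2, 8, 1, 6, 4, 6, 5, 9, 2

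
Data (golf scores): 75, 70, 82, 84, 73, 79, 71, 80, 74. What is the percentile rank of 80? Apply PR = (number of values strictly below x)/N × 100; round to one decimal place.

N = 9.
Strictly below 80: 6. Equal to 80: 1.
PR = 6/9 × 100 = 66.7

66.7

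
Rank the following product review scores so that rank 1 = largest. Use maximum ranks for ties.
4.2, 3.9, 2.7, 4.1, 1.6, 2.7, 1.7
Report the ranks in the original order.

1, 3, 5, 2, 7, 5, 6

Sorted (descending): 4.2, 4.1, 3.9, 2.7, 2.7, 1.7, 1.6
The 2 values of 2.7 occupy positions 4–5 → each gets rank 5.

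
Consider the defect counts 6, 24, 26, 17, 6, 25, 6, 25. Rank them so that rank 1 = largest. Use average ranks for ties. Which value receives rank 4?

Sorted (descending): 26, 25, 25, 24, 17, 6, 6, 6
The 2 values of 25 occupy positions 2–3 → average rank (2+3)/2 = 2.5.
The 3 values of 6 occupy positions 6–8 → average rank 7.
Rank 4 → value 24.

24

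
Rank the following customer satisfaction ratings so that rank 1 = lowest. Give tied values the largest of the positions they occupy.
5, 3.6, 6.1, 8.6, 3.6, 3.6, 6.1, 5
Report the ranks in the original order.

5, 3, 7, 8, 3, 3, 7, 5

Sorted (ascending): 3.6, 3.6, 3.6, 5, 5, 6.1, 6.1, 8.6
The 3 values of 3.6 occupy positions 1–3 → each gets rank 3.
The 2 values of 5 occupy positions 4–5 → each gets rank 5.
The 2 values of 6.1 occupy positions 6–7 → each gets rank 7.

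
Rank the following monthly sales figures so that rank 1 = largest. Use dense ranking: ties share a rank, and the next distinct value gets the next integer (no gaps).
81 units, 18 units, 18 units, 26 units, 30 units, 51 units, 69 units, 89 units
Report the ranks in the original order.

Sorted (descending): 89, 81, 69, 51, 30, 26, 18, 18
The 2 values of 18 share dense rank 7.
Remaining distinct values take the next consecutive integers.

2, 7, 7, 6, 5, 4, 3, 1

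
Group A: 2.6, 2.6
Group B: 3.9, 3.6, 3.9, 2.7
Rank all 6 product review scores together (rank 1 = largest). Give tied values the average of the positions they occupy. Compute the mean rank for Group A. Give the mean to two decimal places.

5.50

Sorted (descending): 3.9, 3.9, 3.6, 2.7, 2.6, 2.6
The 2 values of 3.9 occupy positions 1–2 → average rank (1+2)/2 = 1.5.
The 2 values of 2.6 occupy positions 5–6 → average rank (5+6)/2 = 5.5.
Group A values → pooled ranks: 2.6→5.5, 2.6→5.5
Mean rank = (5.5 + 5.5) / 2 = 5.50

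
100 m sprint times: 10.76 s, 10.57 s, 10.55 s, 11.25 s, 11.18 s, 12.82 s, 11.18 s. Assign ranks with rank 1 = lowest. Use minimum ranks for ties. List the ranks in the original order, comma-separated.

3, 2, 1, 6, 4, 7, 4

Sorted (ascending): 10.55, 10.57, 10.76, 11.18, 11.18, 11.25, 12.82
The 2 values of 11.18 occupy positions 4–5 → each gets rank 4.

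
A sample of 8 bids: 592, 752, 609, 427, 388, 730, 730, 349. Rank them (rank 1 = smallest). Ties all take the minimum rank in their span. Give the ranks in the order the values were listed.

4, 8, 5, 3, 2, 6, 6, 1

Sorted (ascending): 349, 388, 427, 592, 609, 730, 730, 752
The 2 values of 730 occupy positions 6–7 → each gets rank 6.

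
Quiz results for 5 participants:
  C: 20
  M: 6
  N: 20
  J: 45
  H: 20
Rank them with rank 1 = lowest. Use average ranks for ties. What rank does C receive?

Sorted (ascending): 6, 20, 20, 20, 45
The 3 values of 20 occupy positions 2–4 → average rank 3.
C has value 20 → rank 3.

3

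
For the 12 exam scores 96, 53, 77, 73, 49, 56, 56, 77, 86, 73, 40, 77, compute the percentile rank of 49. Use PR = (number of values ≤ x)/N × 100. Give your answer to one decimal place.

N = 12.
Strictly below 49: 1. Equal to 49: 1.
PR = 2/12 × 100 = 16.7

16.7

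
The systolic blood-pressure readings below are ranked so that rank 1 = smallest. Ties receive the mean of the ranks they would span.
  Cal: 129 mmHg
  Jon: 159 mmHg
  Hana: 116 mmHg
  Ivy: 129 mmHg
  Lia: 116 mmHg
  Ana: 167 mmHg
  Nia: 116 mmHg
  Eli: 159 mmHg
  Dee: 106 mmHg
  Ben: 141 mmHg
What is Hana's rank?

3

Sorted (ascending): 106, 116, 116, 116, 129, 129, 141, 159, 159, 167
The 3 values of 116 occupy positions 2–4 → average rank 3.
The 2 values of 129 occupy positions 5–6 → average rank (5+6)/2 = 5.5.
The 2 values of 159 occupy positions 8–9 → average rank (8+9)/2 = 8.5.
Hana has value 116 mmHg → rank 3.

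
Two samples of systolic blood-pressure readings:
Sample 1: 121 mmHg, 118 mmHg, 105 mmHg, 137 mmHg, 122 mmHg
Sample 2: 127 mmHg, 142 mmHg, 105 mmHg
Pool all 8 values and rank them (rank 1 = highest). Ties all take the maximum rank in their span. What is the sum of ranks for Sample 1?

25

Sorted (descending): 142, 137, 127, 122, 121, 118, 105, 105
The 2 values of 105 occupy positions 7–8 → each gets rank 8.
Sample 1 values → pooled ranks: 121→5, 118→6, 105→8, 137→2, 122→4
Rank sum = 5 + 6 + 8 + 2 + 4 = 25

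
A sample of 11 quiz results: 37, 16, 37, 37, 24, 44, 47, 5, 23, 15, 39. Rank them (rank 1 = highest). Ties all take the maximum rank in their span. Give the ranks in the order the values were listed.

6, 9, 6, 6, 7, 2, 1, 11, 8, 10, 3

Sorted (descending): 47, 44, 39, 37, 37, 37, 24, 23, 16, 15, 5
The 3 values of 37 occupy positions 4–6 → each gets rank 6.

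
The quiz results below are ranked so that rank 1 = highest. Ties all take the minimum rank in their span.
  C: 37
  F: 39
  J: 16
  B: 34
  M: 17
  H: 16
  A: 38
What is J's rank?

6

Sorted (descending): 39, 38, 37, 34, 17, 16, 16
The 2 values of 16 occupy positions 6–7 → each gets rank 6.
J has value 16 → rank 6.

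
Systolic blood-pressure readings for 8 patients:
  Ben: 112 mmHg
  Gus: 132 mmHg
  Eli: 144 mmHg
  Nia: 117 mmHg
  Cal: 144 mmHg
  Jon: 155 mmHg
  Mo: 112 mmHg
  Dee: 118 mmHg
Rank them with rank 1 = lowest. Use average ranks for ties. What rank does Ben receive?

1.5

Sorted (ascending): 112, 112, 117, 118, 132, 144, 144, 155
The 2 values of 112 occupy positions 1–2 → average rank (1+2)/2 = 1.5.
The 2 values of 144 occupy positions 6–7 → average rank (6+7)/2 = 6.5.
Ben has value 112 mmHg → rank 1.5.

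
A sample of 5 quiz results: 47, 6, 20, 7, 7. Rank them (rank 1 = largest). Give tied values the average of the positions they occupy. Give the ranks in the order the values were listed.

1, 5, 2, 3.5, 3.5

Sorted (descending): 47, 20, 7, 7, 6
The 2 values of 7 occupy positions 3–4 → average rank (3+4)/2 = 3.5.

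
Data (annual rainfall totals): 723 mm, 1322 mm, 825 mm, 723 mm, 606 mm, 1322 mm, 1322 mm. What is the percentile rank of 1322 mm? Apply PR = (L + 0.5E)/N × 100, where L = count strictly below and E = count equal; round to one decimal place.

N = 7.
Strictly below 1322: 4. Equal to 1322: 3.
PR = (4 + 0.5·3)/7 × 100 = 78.6

78.6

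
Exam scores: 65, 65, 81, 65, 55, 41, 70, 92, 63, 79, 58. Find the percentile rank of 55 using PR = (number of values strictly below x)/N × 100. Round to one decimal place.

N = 11.
Strictly below 55: 1. Equal to 55: 1.
PR = 1/11 × 100 = 9.1

9.1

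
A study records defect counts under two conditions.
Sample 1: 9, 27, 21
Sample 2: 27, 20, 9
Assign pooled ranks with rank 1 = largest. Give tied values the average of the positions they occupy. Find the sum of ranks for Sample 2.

11

Sorted (descending): 27, 27, 21, 20, 9, 9
The 2 values of 27 occupy positions 1–2 → average rank (1+2)/2 = 1.5.
The 2 values of 9 occupy positions 5–6 → average rank (5+6)/2 = 5.5.
Sample 2 values → pooled ranks: 27→1.5, 20→4, 9→5.5
Rank sum = 1.5 + 4 + 5.5 = 11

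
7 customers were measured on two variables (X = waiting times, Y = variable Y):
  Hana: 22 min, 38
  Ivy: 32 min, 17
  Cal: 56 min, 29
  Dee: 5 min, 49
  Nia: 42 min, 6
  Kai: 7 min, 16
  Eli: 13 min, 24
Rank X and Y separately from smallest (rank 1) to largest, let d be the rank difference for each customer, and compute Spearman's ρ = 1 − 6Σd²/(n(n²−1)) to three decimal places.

Ranks of variable 1: 4, 5, 7, 1, 6, 2, 3
Ranks of variable 2: 6, 3, 5, 7, 1, 2, 4
d = r₁ − r₂: -2, 2, 2, -6, 5, 0, -1
d²: 4, 4, 4, 36, 25, 0, 1; Σd² = 74
ρ = 1 − 6·74/(7·48) = 1 − 444/336 = -0.321

-0.321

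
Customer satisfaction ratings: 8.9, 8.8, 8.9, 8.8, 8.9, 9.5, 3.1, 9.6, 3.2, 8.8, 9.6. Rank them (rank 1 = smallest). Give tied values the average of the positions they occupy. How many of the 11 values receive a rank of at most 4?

5

Sorted (ascending): 3.1, 3.2, 8.8, 8.8, 8.8, 8.9, 8.9, 8.9, 9.5, 9.6, 9.6
The 3 values of 8.8 occupy positions 3–5 → average rank 4.
The 3 values of 8.9 occupy positions 6–8 → average rank 7.
The 2 values of 9.6 occupy positions 10–11 → average rank (10+11)/2 = 10.5.
Ranks ≤ 4: {1, 2, 4, 4, 4} → 5 values.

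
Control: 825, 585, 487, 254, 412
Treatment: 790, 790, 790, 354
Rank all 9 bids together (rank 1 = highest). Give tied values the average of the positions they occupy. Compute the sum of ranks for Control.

Sorted (descending): 825, 790, 790, 790, 585, 487, 412, 354, 254
The 3 values of 790 occupy positions 2–4 → average rank 3.
Control values → pooled ranks: 825→1, 585→5, 487→6, 254→9, 412→7
Rank sum = 1 + 5 + 6 + 9 + 7 = 28

28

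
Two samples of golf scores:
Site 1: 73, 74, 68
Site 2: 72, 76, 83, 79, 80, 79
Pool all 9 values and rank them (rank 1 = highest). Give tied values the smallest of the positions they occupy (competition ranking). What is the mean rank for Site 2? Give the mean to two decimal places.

3.67

Sorted (descending): 83, 80, 79, 79, 76, 74, 73, 72, 68
The 2 values of 79 occupy positions 3–4 → each gets rank 3.
Site 2 values → pooled ranks: 72→8, 76→5, 83→1, 79→3, 80→2, 79→3
Mean rank = (8 + 5 + 1 + 3 + 2 + 3) / 6 = 3.67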